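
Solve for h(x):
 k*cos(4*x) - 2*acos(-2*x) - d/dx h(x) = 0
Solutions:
 h(x) = C1 + k*sin(4*x)/4 - 2*x*acos(-2*x) - sqrt(1 - 4*x^2)


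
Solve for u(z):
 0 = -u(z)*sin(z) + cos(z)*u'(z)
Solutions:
 u(z) = C1/cos(z)


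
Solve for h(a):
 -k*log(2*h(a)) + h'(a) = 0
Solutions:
 Integral(1/(log(_y) + log(2)), (_y, h(a))) = C1 + a*k


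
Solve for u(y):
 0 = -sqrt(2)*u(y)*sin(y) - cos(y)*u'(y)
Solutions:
 u(y) = C1*cos(y)^(sqrt(2))


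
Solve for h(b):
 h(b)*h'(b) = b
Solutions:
 h(b) = -sqrt(C1 + b^2)
 h(b) = sqrt(C1 + b^2)


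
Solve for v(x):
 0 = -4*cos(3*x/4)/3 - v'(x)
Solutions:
 v(x) = C1 - 16*sin(3*x/4)/9


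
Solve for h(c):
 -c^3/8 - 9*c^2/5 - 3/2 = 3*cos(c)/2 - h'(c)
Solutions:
 h(c) = C1 + c^4/32 + 3*c^3/5 + 3*c/2 + 3*sin(c)/2


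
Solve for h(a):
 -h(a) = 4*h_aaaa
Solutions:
 h(a) = (C1*sin(a/2) + C2*cos(a/2))*exp(-a/2) + (C3*sin(a/2) + C4*cos(a/2))*exp(a/2)


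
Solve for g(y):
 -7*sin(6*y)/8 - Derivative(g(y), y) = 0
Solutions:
 g(y) = C1 + 7*cos(6*y)/48


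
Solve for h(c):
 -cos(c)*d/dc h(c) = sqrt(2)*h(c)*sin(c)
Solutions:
 h(c) = C1*cos(c)^(sqrt(2))


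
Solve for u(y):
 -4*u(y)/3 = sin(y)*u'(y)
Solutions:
 u(y) = C1*(cos(y) + 1)^(2/3)/(cos(y) - 1)^(2/3)


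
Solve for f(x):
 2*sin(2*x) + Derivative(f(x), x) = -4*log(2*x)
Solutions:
 f(x) = C1 - 4*x*log(x) - 4*x*log(2) + 4*x + cos(2*x)


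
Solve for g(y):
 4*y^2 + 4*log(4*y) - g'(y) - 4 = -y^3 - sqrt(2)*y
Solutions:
 g(y) = C1 + y^4/4 + 4*y^3/3 + sqrt(2)*y^2/2 + 4*y*log(y) - 8*y + y*log(256)


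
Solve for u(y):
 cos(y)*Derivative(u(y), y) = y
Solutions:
 u(y) = C1 + Integral(y/cos(y), y)


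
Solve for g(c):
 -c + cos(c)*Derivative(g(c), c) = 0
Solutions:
 g(c) = C1 + Integral(c/cos(c), c)


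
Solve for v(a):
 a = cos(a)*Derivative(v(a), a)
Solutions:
 v(a) = C1 + Integral(a/cos(a), a)


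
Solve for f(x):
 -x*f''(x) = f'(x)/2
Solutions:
 f(x) = C1 + C2*sqrt(x)


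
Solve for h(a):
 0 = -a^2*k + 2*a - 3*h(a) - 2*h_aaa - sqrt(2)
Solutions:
 h(a) = C3*exp(-2^(2/3)*3^(1/3)*a/2) - a^2*k/3 + 2*a/3 + (C1*sin(2^(2/3)*3^(5/6)*a/4) + C2*cos(2^(2/3)*3^(5/6)*a/4))*exp(2^(2/3)*3^(1/3)*a/4) - sqrt(2)/3


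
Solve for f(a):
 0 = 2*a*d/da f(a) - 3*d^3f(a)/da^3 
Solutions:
 f(a) = C1 + Integral(C2*airyai(2^(1/3)*3^(2/3)*a/3) + C3*airybi(2^(1/3)*3^(2/3)*a/3), a)


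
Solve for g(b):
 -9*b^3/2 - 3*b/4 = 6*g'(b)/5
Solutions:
 g(b) = C1 - 15*b^4/16 - 5*b^2/16


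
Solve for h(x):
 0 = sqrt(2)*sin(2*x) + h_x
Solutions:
 h(x) = C1 + sqrt(2)*cos(2*x)/2


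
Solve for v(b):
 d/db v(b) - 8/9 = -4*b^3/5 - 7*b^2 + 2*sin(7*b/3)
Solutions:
 v(b) = C1 - b^4/5 - 7*b^3/3 + 8*b/9 - 6*cos(7*b/3)/7


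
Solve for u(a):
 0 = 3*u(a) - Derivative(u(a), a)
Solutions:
 u(a) = C1*exp(3*a)


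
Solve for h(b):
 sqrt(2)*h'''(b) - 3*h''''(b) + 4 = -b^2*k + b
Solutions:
 h(b) = C1 + C2*b + C3*b^2 + C4*exp(sqrt(2)*b/3) - sqrt(2)*b^5*k/120 + b^4*(-6*k + sqrt(2))/48 + b^3*(-9*sqrt(2)*k - 4*sqrt(2) + 3)/12


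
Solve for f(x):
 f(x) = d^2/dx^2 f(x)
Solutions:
 f(x) = C1*exp(-x) + C2*exp(x)


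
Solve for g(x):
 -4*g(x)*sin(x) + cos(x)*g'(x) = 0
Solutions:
 g(x) = C1/cos(x)^4


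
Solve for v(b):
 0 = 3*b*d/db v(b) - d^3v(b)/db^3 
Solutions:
 v(b) = C1 + Integral(C2*airyai(3^(1/3)*b) + C3*airybi(3^(1/3)*b), b)


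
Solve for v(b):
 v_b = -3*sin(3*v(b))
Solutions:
 v(b) = -acos((-C1 - exp(18*b))/(C1 - exp(18*b)))/3 + 2*pi/3
 v(b) = acos((-C1 - exp(18*b))/(C1 - exp(18*b)))/3


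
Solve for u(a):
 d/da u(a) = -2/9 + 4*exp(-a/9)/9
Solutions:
 u(a) = C1 - 2*a/9 - 4*exp(-a/9)


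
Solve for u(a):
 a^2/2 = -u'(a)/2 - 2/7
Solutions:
 u(a) = C1 - a^3/3 - 4*a/7


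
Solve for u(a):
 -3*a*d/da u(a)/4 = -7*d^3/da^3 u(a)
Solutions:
 u(a) = C1 + Integral(C2*airyai(294^(1/3)*a/14) + C3*airybi(294^(1/3)*a/14), a)


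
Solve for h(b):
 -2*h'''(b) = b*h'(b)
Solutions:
 h(b) = C1 + Integral(C2*airyai(-2^(2/3)*b/2) + C3*airybi(-2^(2/3)*b/2), b)


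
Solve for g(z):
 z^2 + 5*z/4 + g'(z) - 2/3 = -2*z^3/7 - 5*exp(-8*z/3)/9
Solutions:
 g(z) = C1 - z^4/14 - z^3/3 - 5*z^2/8 + 2*z/3 + 5*exp(-8*z/3)/24


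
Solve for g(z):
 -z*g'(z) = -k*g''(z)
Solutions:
 g(z) = C1 + C2*erf(sqrt(2)*z*sqrt(-1/k)/2)/sqrt(-1/k)


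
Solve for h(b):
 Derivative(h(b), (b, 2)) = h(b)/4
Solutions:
 h(b) = C1*exp(-b/2) + C2*exp(b/2)


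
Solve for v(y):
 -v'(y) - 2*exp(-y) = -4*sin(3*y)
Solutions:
 v(y) = C1 - 4*cos(3*y)/3 + 2*exp(-y)


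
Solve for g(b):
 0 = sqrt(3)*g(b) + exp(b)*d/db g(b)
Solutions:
 g(b) = C1*exp(sqrt(3)*exp(-b))


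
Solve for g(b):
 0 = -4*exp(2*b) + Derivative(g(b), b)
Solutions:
 g(b) = C1 + 2*exp(2*b)


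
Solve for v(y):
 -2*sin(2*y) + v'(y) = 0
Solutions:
 v(y) = C1 - cos(2*y)


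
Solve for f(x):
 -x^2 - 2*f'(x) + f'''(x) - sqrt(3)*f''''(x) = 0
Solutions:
 f(x) = C1 + C2*exp(x*((sqrt(237) + 80*sqrt(3)/9)^(-1/3) + 2*sqrt(3) + 3*(sqrt(237) + 80*sqrt(3)/9)^(1/3))/18)*sin(sqrt(3)*x*(-3*(sqrt(237) + 80*sqrt(3)/9)^(1/3) + (sqrt(237) + 80*sqrt(3)/9)^(-1/3))/18) + C3*exp(x*((sqrt(237) + 80*sqrt(3)/9)^(-1/3) + 2*sqrt(3) + 3*(sqrt(237) + 80*sqrt(3)/9)^(1/3))/18)*cos(sqrt(3)*x*(-3*(sqrt(237) + 80*sqrt(3)/9)^(1/3) + (sqrt(237) + 80*sqrt(3)/9)^(-1/3))/18) + C4*exp(x*(-3*(sqrt(237) + 80*sqrt(3)/9)^(1/3) - 1/(sqrt(237) + 80*sqrt(3)/9)^(1/3) + sqrt(3))/9) - x^3/6 - x/2


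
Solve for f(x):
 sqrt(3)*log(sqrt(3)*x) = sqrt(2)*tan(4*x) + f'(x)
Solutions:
 f(x) = C1 + sqrt(3)*x*(log(x) - 1) + sqrt(3)*x*log(3)/2 + sqrt(2)*log(cos(4*x))/4


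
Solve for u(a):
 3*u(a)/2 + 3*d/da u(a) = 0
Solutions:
 u(a) = C1*exp(-a/2)


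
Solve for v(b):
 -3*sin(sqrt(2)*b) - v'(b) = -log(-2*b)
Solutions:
 v(b) = C1 + b*log(-b) - b + b*log(2) + 3*sqrt(2)*cos(sqrt(2)*b)/2


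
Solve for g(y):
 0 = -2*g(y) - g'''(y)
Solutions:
 g(y) = C3*exp(-2^(1/3)*y) + (C1*sin(2^(1/3)*sqrt(3)*y/2) + C2*cos(2^(1/3)*sqrt(3)*y/2))*exp(2^(1/3)*y/2)


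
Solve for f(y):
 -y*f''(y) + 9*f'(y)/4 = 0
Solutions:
 f(y) = C1 + C2*y^(13/4)


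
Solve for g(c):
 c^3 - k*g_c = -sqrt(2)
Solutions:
 g(c) = C1 + c^4/(4*k) + sqrt(2)*c/k


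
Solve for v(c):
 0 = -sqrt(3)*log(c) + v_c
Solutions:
 v(c) = C1 + sqrt(3)*c*log(c) - sqrt(3)*c


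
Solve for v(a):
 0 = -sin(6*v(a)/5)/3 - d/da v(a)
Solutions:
 a/3 + 5*log(cos(6*v(a)/5) - 1)/12 - 5*log(cos(6*v(a)/5) + 1)/12 = C1


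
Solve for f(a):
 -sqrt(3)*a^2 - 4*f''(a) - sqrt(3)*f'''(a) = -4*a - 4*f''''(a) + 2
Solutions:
 f(a) = C1 + C2*a + C3*exp(a*(sqrt(3) + sqrt(67))/8) + C4*exp(a*(-sqrt(67) + sqrt(3))/8) - sqrt(3)*a^4/48 + 11*a^3/48 + a^2*(-27*sqrt(3) - 16)/64


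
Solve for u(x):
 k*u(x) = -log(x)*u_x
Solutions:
 u(x) = C1*exp(-k*li(x))


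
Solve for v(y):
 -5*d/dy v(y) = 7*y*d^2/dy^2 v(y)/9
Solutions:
 v(y) = C1 + C2/y^(38/7)


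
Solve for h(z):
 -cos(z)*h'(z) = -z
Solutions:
 h(z) = C1 + Integral(z/cos(z), z)


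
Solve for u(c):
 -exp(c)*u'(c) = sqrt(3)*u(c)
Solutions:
 u(c) = C1*exp(sqrt(3)*exp(-c))


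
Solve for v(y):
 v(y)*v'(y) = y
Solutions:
 v(y) = -sqrt(C1 + y^2)
 v(y) = sqrt(C1 + y^2)


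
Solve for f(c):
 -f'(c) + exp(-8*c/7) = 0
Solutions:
 f(c) = C1 - 7*exp(-8*c/7)/8


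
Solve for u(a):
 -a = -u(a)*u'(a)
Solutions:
 u(a) = -sqrt(C1 + a^2)
 u(a) = sqrt(C1 + a^2)


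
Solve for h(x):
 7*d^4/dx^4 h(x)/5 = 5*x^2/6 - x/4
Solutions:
 h(x) = C1 + C2*x + C3*x^2 + C4*x^3 + 5*x^6/3024 - x^5/672


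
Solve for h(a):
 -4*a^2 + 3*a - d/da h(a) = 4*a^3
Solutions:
 h(a) = C1 - a^4 - 4*a^3/3 + 3*a^2/2


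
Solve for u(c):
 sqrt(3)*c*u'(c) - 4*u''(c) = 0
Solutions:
 u(c) = C1 + C2*erfi(sqrt(2)*3^(1/4)*c/4)


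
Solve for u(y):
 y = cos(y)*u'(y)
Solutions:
 u(y) = C1 + Integral(y/cos(y), y)


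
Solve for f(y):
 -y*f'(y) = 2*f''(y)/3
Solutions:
 f(y) = C1 + C2*erf(sqrt(3)*y/2)


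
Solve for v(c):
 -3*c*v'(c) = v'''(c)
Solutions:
 v(c) = C1 + Integral(C2*airyai(-3^(1/3)*c) + C3*airybi(-3^(1/3)*c), c)


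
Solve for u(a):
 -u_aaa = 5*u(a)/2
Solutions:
 u(a) = C3*exp(-2^(2/3)*5^(1/3)*a/2) + (C1*sin(2^(2/3)*sqrt(3)*5^(1/3)*a/4) + C2*cos(2^(2/3)*sqrt(3)*5^(1/3)*a/4))*exp(2^(2/3)*5^(1/3)*a/4)


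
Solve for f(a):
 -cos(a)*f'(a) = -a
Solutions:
 f(a) = C1 + Integral(a/cos(a), a)


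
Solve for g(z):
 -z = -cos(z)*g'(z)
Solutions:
 g(z) = C1 + Integral(z/cos(z), z)


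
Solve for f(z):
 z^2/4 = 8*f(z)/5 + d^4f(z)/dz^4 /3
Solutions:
 f(z) = 5*z^2/32 + (C1*sin(5^(3/4)*6^(1/4)*z/5) + C2*cos(5^(3/4)*6^(1/4)*z/5))*exp(-5^(3/4)*6^(1/4)*z/5) + (C3*sin(5^(3/4)*6^(1/4)*z/5) + C4*cos(5^(3/4)*6^(1/4)*z/5))*exp(5^(3/4)*6^(1/4)*z/5)


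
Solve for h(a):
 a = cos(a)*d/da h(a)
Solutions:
 h(a) = C1 + Integral(a/cos(a), a)


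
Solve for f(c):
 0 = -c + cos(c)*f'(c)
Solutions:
 f(c) = C1 + Integral(c/cos(c), c)


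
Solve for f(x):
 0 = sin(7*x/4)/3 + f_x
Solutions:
 f(x) = C1 + 4*cos(7*x/4)/21


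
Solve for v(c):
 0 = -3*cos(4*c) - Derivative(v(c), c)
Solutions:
 v(c) = C1 - 3*sin(4*c)/4


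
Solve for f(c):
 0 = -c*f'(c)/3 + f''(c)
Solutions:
 f(c) = C1 + C2*erfi(sqrt(6)*c/6)


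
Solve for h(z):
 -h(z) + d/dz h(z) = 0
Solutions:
 h(z) = C1*exp(z)


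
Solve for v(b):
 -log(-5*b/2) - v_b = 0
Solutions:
 v(b) = C1 - b*log(-b) + b*(-log(5) + log(2) + 1)


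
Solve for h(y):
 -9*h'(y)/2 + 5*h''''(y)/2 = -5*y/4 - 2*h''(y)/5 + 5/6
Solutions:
 h(y) = C1 + C2*exp(-y*(-8*18^(1/3)/(2025 + sqrt(4101393))^(1/3) + 12^(1/3)*(2025 + sqrt(4101393))^(1/3))/60)*sin(2^(1/3)*3^(1/6)*y*(24/(2025 + sqrt(4101393))^(1/3) + 2^(1/3)*3^(2/3)*(2025 + sqrt(4101393))^(1/3))/60) + C3*exp(-y*(-8*18^(1/3)/(2025 + sqrt(4101393))^(1/3) + 12^(1/3)*(2025 + sqrt(4101393))^(1/3))/60)*cos(2^(1/3)*3^(1/6)*y*(24/(2025 + sqrt(4101393))^(1/3) + 2^(1/3)*3^(2/3)*(2025 + sqrt(4101393))^(1/3))/60) + C4*exp(y*(-8*18^(1/3)/(2025 + sqrt(4101393))^(1/3) + 12^(1/3)*(2025 + sqrt(4101393))^(1/3))/30) + 5*y^2/36 - 13*y/81


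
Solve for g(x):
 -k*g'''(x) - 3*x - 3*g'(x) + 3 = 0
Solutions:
 g(x) = C1 + C2*exp(-sqrt(3)*x*sqrt(-1/k)) + C3*exp(sqrt(3)*x*sqrt(-1/k)) - x^2/2 + x


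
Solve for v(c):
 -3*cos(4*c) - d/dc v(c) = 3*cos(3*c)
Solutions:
 v(c) = C1 - sin(3*c) - 3*sin(4*c)/4


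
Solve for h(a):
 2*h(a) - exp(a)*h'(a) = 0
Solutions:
 h(a) = C1*exp(-2*exp(-a))


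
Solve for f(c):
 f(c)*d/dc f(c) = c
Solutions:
 f(c) = -sqrt(C1 + c^2)
 f(c) = sqrt(C1 + c^2)


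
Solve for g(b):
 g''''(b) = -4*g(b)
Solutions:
 g(b) = (C1*sin(b) + C2*cos(b))*exp(-b) + (C3*sin(b) + C4*cos(b))*exp(b)


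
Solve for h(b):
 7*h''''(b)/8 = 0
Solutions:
 h(b) = C1 + C2*b + C3*b^2 + C4*b^3


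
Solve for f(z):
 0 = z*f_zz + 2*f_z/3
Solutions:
 f(z) = C1 + C2*z^(1/3)


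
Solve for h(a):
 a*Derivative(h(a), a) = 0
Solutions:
 h(a) = C1


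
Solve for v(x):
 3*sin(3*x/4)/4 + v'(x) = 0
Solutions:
 v(x) = C1 + cos(3*x/4)


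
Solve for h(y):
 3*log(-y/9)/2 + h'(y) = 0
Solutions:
 h(y) = C1 - 3*y*log(-y)/2 + y*(3/2 + 3*log(3))


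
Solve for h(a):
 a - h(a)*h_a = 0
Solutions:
 h(a) = -sqrt(C1 + a^2)
 h(a) = sqrt(C1 + a^2)


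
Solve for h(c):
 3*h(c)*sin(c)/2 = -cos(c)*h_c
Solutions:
 h(c) = C1*cos(c)^(3/2)


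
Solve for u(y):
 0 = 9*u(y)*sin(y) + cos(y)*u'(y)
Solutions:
 u(y) = C1*cos(y)^9


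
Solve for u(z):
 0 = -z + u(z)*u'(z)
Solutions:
 u(z) = -sqrt(C1 + z^2)
 u(z) = sqrt(C1 + z^2)


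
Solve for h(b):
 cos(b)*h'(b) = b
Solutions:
 h(b) = C1 + Integral(b/cos(b), b)


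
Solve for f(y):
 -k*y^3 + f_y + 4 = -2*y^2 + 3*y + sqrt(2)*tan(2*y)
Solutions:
 f(y) = C1 + k*y^4/4 - 2*y^3/3 + 3*y^2/2 - 4*y - sqrt(2)*log(cos(2*y))/2


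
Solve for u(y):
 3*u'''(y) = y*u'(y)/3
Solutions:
 u(y) = C1 + Integral(C2*airyai(3^(1/3)*y/3) + C3*airybi(3^(1/3)*y/3), y)


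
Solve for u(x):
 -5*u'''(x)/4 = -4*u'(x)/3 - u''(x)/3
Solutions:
 u(x) = C1 + C2*exp(2*x*(1 - sqrt(61))/15) + C3*exp(2*x*(1 + sqrt(61))/15)


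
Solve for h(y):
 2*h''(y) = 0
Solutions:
 h(y) = C1 + C2*y


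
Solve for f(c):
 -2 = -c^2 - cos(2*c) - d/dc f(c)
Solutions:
 f(c) = C1 - c^3/3 + 2*c - sin(2*c)/2


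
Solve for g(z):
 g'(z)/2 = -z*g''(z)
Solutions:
 g(z) = C1 + C2*sqrt(z)


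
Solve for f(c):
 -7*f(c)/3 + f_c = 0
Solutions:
 f(c) = C1*exp(7*c/3)


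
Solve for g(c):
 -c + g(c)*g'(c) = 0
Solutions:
 g(c) = -sqrt(C1 + c^2)
 g(c) = sqrt(C1 + c^2)


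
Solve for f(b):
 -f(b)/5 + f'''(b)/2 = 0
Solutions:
 f(b) = C3*exp(2^(1/3)*5^(2/3)*b/5) + (C1*sin(2^(1/3)*sqrt(3)*5^(2/3)*b/10) + C2*cos(2^(1/3)*sqrt(3)*5^(2/3)*b/10))*exp(-2^(1/3)*5^(2/3)*b/10)


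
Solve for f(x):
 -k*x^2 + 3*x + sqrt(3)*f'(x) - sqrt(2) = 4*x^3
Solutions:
 f(x) = C1 + sqrt(3)*k*x^3/9 + sqrt(3)*x^4/3 - sqrt(3)*x^2/2 + sqrt(6)*x/3


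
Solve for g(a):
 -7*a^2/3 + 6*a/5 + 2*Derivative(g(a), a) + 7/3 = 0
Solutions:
 g(a) = C1 + 7*a^3/18 - 3*a^2/10 - 7*a/6


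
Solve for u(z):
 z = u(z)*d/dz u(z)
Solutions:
 u(z) = -sqrt(C1 + z^2)
 u(z) = sqrt(C1 + z^2)


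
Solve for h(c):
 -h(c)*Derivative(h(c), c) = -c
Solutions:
 h(c) = -sqrt(C1 + c^2)
 h(c) = sqrt(C1 + c^2)


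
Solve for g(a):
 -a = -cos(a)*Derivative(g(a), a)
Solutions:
 g(a) = C1 + Integral(a/cos(a), a)


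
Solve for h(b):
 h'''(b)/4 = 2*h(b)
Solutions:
 h(b) = C3*exp(2*b) + (C1*sin(sqrt(3)*b) + C2*cos(sqrt(3)*b))*exp(-b)


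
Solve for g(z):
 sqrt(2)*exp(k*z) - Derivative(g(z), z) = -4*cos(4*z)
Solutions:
 g(z) = C1 + sin(4*z) + sqrt(2)*exp(k*z)/k


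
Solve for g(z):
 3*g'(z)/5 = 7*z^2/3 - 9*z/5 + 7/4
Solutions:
 g(z) = C1 + 35*z^3/27 - 3*z^2/2 + 35*z/12


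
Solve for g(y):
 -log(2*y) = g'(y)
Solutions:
 g(y) = C1 - y*log(y) - y*log(2) + y


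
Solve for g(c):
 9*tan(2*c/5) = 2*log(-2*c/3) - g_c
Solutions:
 g(c) = C1 + 2*c*log(-c) - 2*c*log(3) - 2*c + 2*c*log(2) + 45*log(cos(2*c/5))/2


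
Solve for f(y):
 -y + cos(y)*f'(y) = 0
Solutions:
 f(y) = C1 + Integral(y/cos(y), y)


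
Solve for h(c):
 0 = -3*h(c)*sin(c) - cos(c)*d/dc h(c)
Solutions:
 h(c) = C1*cos(c)^3


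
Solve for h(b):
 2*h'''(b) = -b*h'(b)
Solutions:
 h(b) = C1 + Integral(C2*airyai(-2^(2/3)*b/2) + C3*airybi(-2^(2/3)*b/2), b)


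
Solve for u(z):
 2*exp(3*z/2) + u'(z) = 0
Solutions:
 u(z) = C1 - 4*exp(3*z/2)/3


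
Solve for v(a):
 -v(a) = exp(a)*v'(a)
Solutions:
 v(a) = C1*exp(exp(-a))


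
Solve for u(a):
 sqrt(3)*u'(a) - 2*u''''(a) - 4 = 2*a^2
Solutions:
 u(a) = C1 + C4*exp(2^(2/3)*3^(1/6)*a/2) + 2*sqrt(3)*a^3/9 + 4*sqrt(3)*a/3 + (C2*sin(6^(2/3)*a/4) + C3*cos(6^(2/3)*a/4))*exp(-2^(2/3)*3^(1/6)*a/4)


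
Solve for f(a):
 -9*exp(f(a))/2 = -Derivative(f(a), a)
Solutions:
 f(a) = log(-1/(C1 + 9*a)) + log(2)


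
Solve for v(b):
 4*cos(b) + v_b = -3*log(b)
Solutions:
 v(b) = C1 - 3*b*log(b) + 3*b - 4*sin(b)


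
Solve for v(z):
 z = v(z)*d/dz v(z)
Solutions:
 v(z) = -sqrt(C1 + z^2)
 v(z) = sqrt(C1 + z^2)


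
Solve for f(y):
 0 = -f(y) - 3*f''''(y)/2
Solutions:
 f(y) = (C1*sin(6^(3/4)*y/6) + C2*cos(6^(3/4)*y/6))*exp(-6^(3/4)*y/6) + (C3*sin(6^(3/4)*y/6) + C4*cos(6^(3/4)*y/6))*exp(6^(3/4)*y/6)


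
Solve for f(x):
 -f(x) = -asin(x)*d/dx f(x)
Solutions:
 f(x) = C1*exp(Integral(1/asin(x), x))


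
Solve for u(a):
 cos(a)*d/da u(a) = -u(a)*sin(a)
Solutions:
 u(a) = C1*cos(a)


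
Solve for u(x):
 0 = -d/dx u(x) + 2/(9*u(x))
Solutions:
 u(x) = -sqrt(C1 + 4*x)/3
 u(x) = sqrt(C1 + 4*x)/3


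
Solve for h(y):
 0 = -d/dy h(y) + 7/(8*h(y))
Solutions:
 h(y) = -sqrt(C1 + 7*y)/2
 h(y) = sqrt(C1 + 7*y)/2


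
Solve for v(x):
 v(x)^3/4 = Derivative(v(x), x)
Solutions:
 v(x) = -sqrt(2)*sqrt(-1/(C1 + x))
 v(x) = sqrt(2)*sqrt(-1/(C1 + x))


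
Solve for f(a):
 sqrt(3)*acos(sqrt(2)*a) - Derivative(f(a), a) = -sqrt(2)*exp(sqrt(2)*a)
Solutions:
 f(a) = C1 + sqrt(3)*(a*acos(sqrt(2)*a) - sqrt(2)*sqrt(1 - 2*a^2)/2) + exp(sqrt(2)*a)


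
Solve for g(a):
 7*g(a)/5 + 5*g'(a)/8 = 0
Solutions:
 g(a) = C1*exp(-56*a/25)


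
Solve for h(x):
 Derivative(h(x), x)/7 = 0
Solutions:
 h(x) = C1


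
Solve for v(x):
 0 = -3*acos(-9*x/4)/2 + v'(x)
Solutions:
 v(x) = C1 + 3*x*acos(-9*x/4)/2 + sqrt(16 - 81*x^2)/6


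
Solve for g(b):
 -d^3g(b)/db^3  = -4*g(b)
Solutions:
 g(b) = C3*exp(2^(2/3)*b) + (C1*sin(2^(2/3)*sqrt(3)*b/2) + C2*cos(2^(2/3)*sqrt(3)*b/2))*exp(-2^(2/3)*b/2)


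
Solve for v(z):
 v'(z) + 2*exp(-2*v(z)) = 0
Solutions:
 v(z) = log(-sqrt(C1 - 4*z))
 v(z) = log(C1 - 4*z)/2


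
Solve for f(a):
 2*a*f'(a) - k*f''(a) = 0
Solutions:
 f(a) = C1 + C2*erf(a*sqrt(-1/k))/sqrt(-1/k)


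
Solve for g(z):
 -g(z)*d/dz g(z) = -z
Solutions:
 g(z) = -sqrt(C1 + z^2)
 g(z) = sqrt(C1 + z^2)


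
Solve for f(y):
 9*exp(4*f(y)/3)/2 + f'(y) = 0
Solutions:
 f(y) = 3*log(-(1/(C1 + 18*y))^(1/4)) + 3*log(3)/4
 f(y) = 3*log(1/(C1 + 18*y))/4 + 3*log(3)/4
 f(y) = 3*log(-I*(1/(C1 + 18*y))^(1/4)) + 3*log(3)/4
 f(y) = 3*log(I*(1/(C1 + 18*y))^(1/4)) + 3*log(3)/4


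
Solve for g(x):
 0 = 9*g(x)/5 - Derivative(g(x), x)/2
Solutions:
 g(x) = C1*exp(18*x/5)


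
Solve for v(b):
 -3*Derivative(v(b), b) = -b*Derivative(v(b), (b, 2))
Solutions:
 v(b) = C1 + C2*b^4


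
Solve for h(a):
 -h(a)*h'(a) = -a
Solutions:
 h(a) = -sqrt(C1 + a^2)
 h(a) = sqrt(C1 + a^2)


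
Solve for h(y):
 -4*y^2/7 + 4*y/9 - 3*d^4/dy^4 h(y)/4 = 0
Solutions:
 h(y) = C1 + C2*y + C3*y^2 + C4*y^3 - 2*y^6/945 + 2*y^5/405


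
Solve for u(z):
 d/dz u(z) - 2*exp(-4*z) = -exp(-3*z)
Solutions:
 u(z) = C1 + exp(-3*z)/3 - exp(-4*z)/2


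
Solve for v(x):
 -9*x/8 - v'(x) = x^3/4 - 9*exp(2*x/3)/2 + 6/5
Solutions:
 v(x) = C1 - x^4/16 - 9*x^2/16 - 6*x/5 + 27*exp(2*x/3)/4


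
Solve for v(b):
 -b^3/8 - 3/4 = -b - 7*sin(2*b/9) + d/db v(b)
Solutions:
 v(b) = C1 - b^4/32 + b^2/2 - 3*b/4 - 63*cos(2*b/9)/2


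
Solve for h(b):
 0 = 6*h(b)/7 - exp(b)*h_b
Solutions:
 h(b) = C1*exp(-6*exp(-b)/7)


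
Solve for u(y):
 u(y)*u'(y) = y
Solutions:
 u(y) = -sqrt(C1 + y^2)
 u(y) = sqrt(C1 + y^2)


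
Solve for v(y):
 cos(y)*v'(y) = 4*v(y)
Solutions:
 v(y) = C1*(sin(y)^2 + 2*sin(y) + 1)/(sin(y)^2 - 2*sin(y) + 1)


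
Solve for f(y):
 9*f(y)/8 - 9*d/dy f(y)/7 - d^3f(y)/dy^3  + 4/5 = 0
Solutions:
 f(y) = C1*exp(-y*(-8*3^(2/3)*98^(1/3)/(147 + sqrt(26985))^(1/3) + 84^(1/3)*(147 + sqrt(26985))^(1/3))/56)*sin(3^(1/6)*y*(24*98^(1/3)/(147 + sqrt(26985))^(1/3) + 28^(1/3)*3^(2/3)*(147 + sqrt(26985))^(1/3))/56) + C2*exp(-y*(-8*3^(2/3)*98^(1/3)/(147 + sqrt(26985))^(1/3) + 84^(1/3)*(147 + sqrt(26985))^(1/3))/56)*cos(3^(1/6)*y*(24*98^(1/3)/(147 + sqrt(26985))^(1/3) + 28^(1/3)*3^(2/3)*(147 + sqrt(26985))^(1/3))/56) + C3*exp(y*(-8*3^(2/3)*98^(1/3)/(147 + sqrt(26985))^(1/3) + 84^(1/3)*(147 + sqrt(26985))^(1/3))/28) - 32/45


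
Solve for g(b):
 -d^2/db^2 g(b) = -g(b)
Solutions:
 g(b) = C1*exp(-b) + C2*exp(b)


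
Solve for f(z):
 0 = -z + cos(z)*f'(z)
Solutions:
 f(z) = C1 + Integral(z/cos(z), z)


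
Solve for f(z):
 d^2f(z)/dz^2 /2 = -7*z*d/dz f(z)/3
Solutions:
 f(z) = C1 + C2*erf(sqrt(21)*z/3)


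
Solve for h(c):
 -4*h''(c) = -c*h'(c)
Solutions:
 h(c) = C1 + C2*erfi(sqrt(2)*c/4)


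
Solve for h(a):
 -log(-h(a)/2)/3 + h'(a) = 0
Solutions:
 -3*Integral(1/(log(-_y) - log(2)), (_y, h(a))) = C1 - a


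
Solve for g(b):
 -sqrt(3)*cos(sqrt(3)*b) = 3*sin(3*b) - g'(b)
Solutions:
 g(b) = C1 + sin(sqrt(3)*b) - cos(3*b)


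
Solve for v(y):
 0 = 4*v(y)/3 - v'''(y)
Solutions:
 v(y) = C3*exp(6^(2/3)*y/3) + (C1*sin(2^(2/3)*3^(1/6)*y/2) + C2*cos(2^(2/3)*3^(1/6)*y/2))*exp(-6^(2/3)*y/6)


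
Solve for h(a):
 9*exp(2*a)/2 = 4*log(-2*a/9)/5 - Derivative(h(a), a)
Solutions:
 h(a) = C1 + 4*a*log(-a)/5 + 4*a*(-2*log(3) - 1 + log(2))/5 - 9*exp(2*a)/4


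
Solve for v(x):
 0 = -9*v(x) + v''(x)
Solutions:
 v(x) = C1*exp(-3*x) + C2*exp(3*x)


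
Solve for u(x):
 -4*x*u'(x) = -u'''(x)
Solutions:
 u(x) = C1 + Integral(C2*airyai(2^(2/3)*x) + C3*airybi(2^(2/3)*x), x)


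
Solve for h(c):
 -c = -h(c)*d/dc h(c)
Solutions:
 h(c) = -sqrt(C1 + c^2)
 h(c) = sqrt(C1 + c^2)


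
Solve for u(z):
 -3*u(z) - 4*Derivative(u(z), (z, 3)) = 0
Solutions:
 u(z) = C3*exp(-6^(1/3)*z/2) + (C1*sin(2^(1/3)*3^(5/6)*z/4) + C2*cos(2^(1/3)*3^(5/6)*z/4))*exp(6^(1/3)*z/4)


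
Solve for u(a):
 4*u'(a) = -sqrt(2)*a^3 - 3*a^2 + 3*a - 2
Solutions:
 u(a) = C1 - sqrt(2)*a^4/16 - a^3/4 + 3*a^2/8 - a/2


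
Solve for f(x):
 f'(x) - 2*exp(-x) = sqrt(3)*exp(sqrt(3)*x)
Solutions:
 f(x) = C1 + exp(sqrt(3)*x) - 2*exp(-x)


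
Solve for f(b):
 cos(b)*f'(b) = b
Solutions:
 f(b) = C1 + Integral(b/cos(b), b)


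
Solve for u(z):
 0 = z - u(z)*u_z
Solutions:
 u(z) = -sqrt(C1 + z^2)
 u(z) = sqrt(C1 + z^2)


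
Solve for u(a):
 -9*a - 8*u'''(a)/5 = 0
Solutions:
 u(a) = C1 + C2*a + C3*a^2 - 15*a^4/64


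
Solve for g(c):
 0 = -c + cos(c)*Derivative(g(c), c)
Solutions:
 g(c) = C1 + Integral(c/cos(c), c)


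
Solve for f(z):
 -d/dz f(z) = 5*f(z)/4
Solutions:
 f(z) = C1*exp(-5*z/4)


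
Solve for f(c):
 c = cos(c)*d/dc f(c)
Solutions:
 f(c) = C1 + Integral(c/cos(c), c)


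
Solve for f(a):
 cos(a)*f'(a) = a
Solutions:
 f(a) = C1 + Integral(a/cos(a), a)


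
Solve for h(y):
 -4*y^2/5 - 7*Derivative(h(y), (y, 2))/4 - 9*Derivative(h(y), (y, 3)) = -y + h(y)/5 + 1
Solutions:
 h(y) = C1*exp(y*(-70 + 245*5^(1/3)/(216*sqrt(110121) + 71699)^(1/3) + 5^(2/3)*(216*sqrt(110121) + 71699)^(1/3))/1080)*sin(sqrt(3)*5^(1/3)*y*(-5^(1/3)*(216*sqrt(110121) + 71699)^(1/3) + 245/(216*sqrt(110121) + 71699)^(1/3))/1080) + C2*exp(y*(-70 + 245*5^(1/3)/(216*sqrt(110121) + 71699)^(1/3) + 5^(2/3)*(216*sqrt(110121) + 71699)^(1/3))/1080)*cos(sqrt(3)*5^(1/3)*y*(-5^(1/3)*(216*sqrt(110121) + 71699)^(1/3) + 245/(216*sqrt(110121) + 71699)^(1/3))/1080) + C3*exp(-y*(245*5^(1/3)/(216*sqrt(110121) + 71699)^(1/3) + 35 + 5^(2/3)*(216*sqrt(110121) + 71699)^(1/3))/540) - 4*y^2 + 5*y + 65


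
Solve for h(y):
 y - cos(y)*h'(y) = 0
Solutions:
 h(y) = C1 + Integral(y/cos(y), y)


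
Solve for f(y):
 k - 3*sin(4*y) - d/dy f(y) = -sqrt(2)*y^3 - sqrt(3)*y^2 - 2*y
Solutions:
 f(y) = C1 + k*y + sqrt(2)*y^4/4 + sqrt(3)*y^3/3 + y^2 + 3*cos(4*y)/4


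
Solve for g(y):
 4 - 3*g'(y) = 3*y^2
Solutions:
 g(y) = C1 - y^3/3 + 4*y/3


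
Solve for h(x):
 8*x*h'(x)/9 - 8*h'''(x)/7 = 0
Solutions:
 h(x) = C1 + Integral(C2*airyai(21^(1/3)*x/3) + C3*airybi(21^(1/3)*x/3), x)


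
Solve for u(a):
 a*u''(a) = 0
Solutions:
 u(a) = C1 + C2*a


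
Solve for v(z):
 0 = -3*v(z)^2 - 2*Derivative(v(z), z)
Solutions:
 v(z) = 2/(C1 + 3*z)


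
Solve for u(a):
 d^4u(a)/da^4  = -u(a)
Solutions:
 u(a) = (C1*sin(sqrt(2)*a/2) + C2*cos(sqrt(2)*a/2))*exp(-sqrt(2)*a/2) + (C3*sin(sqrt(2)*a/2) + C4*cos(sqrt(2)*a/2))*exp(sqrt(2)*a/2)


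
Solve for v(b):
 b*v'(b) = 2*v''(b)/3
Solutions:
 v(b) = C1 + C2*erfi(sqrt(3)*b/2)


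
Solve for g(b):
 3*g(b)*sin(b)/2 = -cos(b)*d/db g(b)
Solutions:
 g(b) = C1*cos(b)^(3/2)


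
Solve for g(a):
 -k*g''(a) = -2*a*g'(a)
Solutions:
 g(a) = C1 + C2*erf(a*sqrt(-1/k))/sqrt(-1/k)


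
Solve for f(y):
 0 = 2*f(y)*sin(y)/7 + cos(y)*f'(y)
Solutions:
 f(y) = C1*cos(y)^(2/7)


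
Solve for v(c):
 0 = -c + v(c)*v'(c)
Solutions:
 v(c) = -sqrt(C1 + c^2)
 v(c) = sqrt(C1 + c^2)


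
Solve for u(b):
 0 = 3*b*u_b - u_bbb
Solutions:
 u(b) = C1 + Integral(C2*airyai(3^(1/3)*b) + C3*airybi(3^(1/3)*b), b)


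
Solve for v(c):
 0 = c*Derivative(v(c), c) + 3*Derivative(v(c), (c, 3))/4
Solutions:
 v(c) = C1 + Integral(C2*airyai(-6^(2/3)*c/3) + C3*airybi(-6^(2/3)*c/3), c)


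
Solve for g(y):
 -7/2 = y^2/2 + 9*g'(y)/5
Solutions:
 g(y) = C1 - 5*y^3/54 - 35*y/18


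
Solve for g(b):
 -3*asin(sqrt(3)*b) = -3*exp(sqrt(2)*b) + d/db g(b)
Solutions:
 g(b) = C1 - 3*b*asin(sqrt(3)*b) - sqrt(3)*sqrt(1 - 3*b^2) + 3*sqrt(2)*exp(sqrt(2)*b)/2


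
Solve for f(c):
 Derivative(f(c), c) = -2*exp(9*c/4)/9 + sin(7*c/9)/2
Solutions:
 f(c) = C1 - 8*exp(9*c/4)/81 - 9*cos(7*c/9)/14


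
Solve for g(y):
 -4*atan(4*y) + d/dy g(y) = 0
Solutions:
 g(y) = C1 + 4*y*atan(4*y) - log(16*y^2 + 1)/2


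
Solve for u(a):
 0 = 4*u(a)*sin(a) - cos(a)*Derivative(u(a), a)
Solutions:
 u(a) = C1/cos(a)^4


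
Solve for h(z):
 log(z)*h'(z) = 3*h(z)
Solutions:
 h(z) = C1*exp(3*li(z))


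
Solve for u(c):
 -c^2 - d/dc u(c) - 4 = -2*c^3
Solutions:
 u(c) = C1 + c^4/2 - c^3/3 - 4*c


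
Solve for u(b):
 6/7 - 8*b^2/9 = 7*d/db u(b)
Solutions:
 u(b) = C1 - 8*b^3/189 + 6*b/49


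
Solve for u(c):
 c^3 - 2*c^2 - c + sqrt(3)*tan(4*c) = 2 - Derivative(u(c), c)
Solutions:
 u(c) = C1 - c^4/4 + 2*c^3/3 + c^2/2 + 2*c + sqrt(3)*log(cos(4*c))/4


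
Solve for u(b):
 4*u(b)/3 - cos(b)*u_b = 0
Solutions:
 u(b) = C1*(sin(b) + 1)^(2/3)/(sin(b) - 1)^(2/3)


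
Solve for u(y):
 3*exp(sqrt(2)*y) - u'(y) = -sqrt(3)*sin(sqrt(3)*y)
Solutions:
 u(y) = C1 + 3*sqrt(2)*exp(sqrt(2)*y)/2 - cos(sqrt(3)*y)


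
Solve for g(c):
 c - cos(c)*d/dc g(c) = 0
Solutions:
 g(c) = C1 + Integral(c/cos(c), c)


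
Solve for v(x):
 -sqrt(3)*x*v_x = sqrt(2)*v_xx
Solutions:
 v(x) = C1 + C2*erf(6^(1/4)*x/2)


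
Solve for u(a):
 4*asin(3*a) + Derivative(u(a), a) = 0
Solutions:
 u(a) = C1 - 4*a*asin(3*a) - 4*sqrt(1 - 9*a^2)/3


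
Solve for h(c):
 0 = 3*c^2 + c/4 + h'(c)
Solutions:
 h(c) = C1 - c^3 - c^2/8


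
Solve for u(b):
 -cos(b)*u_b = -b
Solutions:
 u(b) = C1 + Integral(b/cos(b), b)


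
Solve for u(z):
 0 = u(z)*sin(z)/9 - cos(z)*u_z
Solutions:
 u(z) = C1/cos(z)^(1/9)


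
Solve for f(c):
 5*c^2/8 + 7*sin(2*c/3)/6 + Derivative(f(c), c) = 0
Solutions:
 f(c) = C1 - 5*c^3/24 + 7*cos(2*c/3)/4


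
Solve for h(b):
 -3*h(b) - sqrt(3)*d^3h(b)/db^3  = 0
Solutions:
 h(b) = C3*exp(-3^(1/6)*b) + (C1*sin(3^(2/3)*b/2) + C2*cos(3^(2/3)*b/2))*exp(3^(1/6)*b/2)


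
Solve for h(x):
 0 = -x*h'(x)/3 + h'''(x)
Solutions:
 h(x) = C1 + Integral(C2*airyai(3^(2/3)*x/3) + C3*airybi(3^(2/3)*x/3), x)


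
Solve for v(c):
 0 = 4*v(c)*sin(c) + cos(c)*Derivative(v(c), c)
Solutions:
 v(c) = C1*cos(c)^4


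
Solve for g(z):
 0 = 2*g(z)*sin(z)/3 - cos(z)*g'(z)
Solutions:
 g(z) = C1/cos(z)^(2/3)


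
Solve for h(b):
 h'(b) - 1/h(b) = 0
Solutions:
 h(b) = -sqrt(C1 + 2*b)
 h(b) = sqrt(C1 + 2*b)


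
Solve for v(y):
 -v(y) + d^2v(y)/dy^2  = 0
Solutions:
 v(y) = C1*exp(-y) + C2*exp(y)


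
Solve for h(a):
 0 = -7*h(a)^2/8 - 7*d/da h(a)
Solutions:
 h(a) = 8/(C1 + a)


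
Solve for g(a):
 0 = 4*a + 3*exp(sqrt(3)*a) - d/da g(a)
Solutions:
 g(a) = C1 + 2*a^2 + sqrt(3)*exp(sqrt(3)*a)


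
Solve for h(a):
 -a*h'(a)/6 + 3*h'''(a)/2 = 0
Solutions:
 h(a) = C1 + Integral(C2*airyai(3^(1/3)*a/3) + C3*airybi(3^(1/3)*a/3), a)


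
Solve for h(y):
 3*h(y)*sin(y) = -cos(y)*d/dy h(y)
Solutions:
 h(y) = C1*cos(y)^3


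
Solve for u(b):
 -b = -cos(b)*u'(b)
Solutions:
 u(b) = C1 + Integral(b/cos(b), b)


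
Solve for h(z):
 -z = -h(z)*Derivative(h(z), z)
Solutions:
 h(z) = -sqrt(C1 + z^2)
 h(z) = sqrt(C1 + z^2)


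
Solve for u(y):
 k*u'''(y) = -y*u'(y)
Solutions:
 u(y) = C1 + Integral(C2*airyai(y*(-1/k)^(1/3)) + C3*airybi(y*(-1/k)^(1/3)), y)


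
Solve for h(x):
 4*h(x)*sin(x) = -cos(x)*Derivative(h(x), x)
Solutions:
 h(x) = C1*cos(x)^4


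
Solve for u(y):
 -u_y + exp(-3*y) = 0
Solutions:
 u(y) = C1 - exp(-3*y)/3


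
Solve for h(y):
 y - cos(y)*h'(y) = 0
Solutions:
 h(y) = C1 + Integral(y/cos(y), y)


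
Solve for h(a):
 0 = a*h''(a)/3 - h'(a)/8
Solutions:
 h(a) = C1 + C2*a^(11/8)


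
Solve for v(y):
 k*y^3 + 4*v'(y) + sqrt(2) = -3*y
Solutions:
 v(y) = C1 - k*y^4/16 - 3*y^2/8 - sqrt(2)*y/4


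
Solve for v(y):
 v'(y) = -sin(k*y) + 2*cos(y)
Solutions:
 v(y) = C1 + 2*sin(y) + cos(k*y)/k


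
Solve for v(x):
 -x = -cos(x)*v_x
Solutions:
 v(x) = C1 + Integral(x/cos(x), x)


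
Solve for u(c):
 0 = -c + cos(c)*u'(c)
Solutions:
 u(c) = C1 + Integral(c/cos(c), c)


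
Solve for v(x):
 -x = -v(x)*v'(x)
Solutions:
 v(x) = -sqrt(C1 + x^2)
 v(x) = sqrt(C1 + x^2)


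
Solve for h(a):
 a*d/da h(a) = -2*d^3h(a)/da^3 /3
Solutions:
 h(a) = C1 + Integral(C2*airyai(-2^(2/3)*3^(1/3)*a/2) + C3*airybi(-2^(2/3)*3^(1/3)*a/2), a)


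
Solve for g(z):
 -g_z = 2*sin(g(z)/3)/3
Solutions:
 2*z/3 + 3*log(cos(g(z)/3) - 1)/2 - 3*log(cos(g(z)/3) + 1)/2 = C1


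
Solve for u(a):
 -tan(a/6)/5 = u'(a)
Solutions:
 u(a) = C1 + 6*log(cos(a/6))/5


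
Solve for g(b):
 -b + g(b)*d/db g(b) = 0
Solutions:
 g(b) = -sqrt(C1 + b^2)
 g(b) = sqrt(C1 + b^2)


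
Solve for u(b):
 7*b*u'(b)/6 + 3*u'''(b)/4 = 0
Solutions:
 u(b) = C1 + Integral(C2*airyai(-42^(1/3)*b/3) + C3*airybi(-42^(1/3)*b/3), b)


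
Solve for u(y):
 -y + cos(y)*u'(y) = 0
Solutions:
 u(y) = C1 + Integral(y/cos(y), y)


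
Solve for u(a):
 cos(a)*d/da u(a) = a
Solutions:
 u(a) = C1 + Integral(a/cos(a), a)


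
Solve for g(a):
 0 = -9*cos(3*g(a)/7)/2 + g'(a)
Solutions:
 -9*a/2 - 7*log(sin(3*g(a)/7) - 1)/6 + 7*log(sin(3*g(a)/7) + 1)/6 = C1


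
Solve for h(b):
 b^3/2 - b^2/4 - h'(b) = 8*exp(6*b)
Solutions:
 h(b) = C1 + b^4/8 - b^3/12 - 4*exp(6*b)/3


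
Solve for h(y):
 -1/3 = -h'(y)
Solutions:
 h(y) = C1 + y/3


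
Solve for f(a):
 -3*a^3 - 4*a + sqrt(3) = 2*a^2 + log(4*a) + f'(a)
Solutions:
 f(a) = C1 - 3*a^4/4 - 2*a^3/3 - 2*a^2 - a*log(a) - a*log(4) + a + sqrt(3)*a


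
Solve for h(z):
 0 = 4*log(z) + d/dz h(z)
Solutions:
 h(z) = C1 - 4*z*log(z) + 4*z


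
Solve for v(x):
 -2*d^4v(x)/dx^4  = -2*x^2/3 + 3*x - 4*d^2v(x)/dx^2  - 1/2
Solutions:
 v(x) = C1 + C2*x + C3*exp(-sqrt(2)*x) + C4*exp(sqrt(2)*x) - x^4/72 + x^3/8 - 7*x^2/48


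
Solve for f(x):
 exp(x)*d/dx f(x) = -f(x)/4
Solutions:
 f(x) = C1*exp(exp(-x)/4)


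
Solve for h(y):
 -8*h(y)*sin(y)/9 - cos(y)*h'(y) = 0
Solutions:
 h(y) = C1*cos(y)^(8/9)


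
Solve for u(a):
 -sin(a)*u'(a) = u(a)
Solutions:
 u(a) = C1*sqrt(cos(a) + 1)/sqrt(cos(a) - 1)


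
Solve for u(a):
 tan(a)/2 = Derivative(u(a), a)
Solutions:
 u(a) = C1 - log(cos(a))/2


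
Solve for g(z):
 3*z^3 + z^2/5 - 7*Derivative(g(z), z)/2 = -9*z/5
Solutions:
 g(z) = C1 + 3*z^4/14 + 2*z^3/105 + 9*z^2/35


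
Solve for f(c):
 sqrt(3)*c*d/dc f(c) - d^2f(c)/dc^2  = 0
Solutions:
 f(c) = C1 + C2*erfi(sqrt(2)*3^(1/4)*c/2)


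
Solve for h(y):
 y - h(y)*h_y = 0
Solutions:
 h(y) = -sqrt(C1 + y^2)
 h(y) = sqrt(C1 + y^2)


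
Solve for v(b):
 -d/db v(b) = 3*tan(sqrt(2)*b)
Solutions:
 v(b) = C1 + 3*sqrt(2)*log(cos(sqrt(2)*b))/2


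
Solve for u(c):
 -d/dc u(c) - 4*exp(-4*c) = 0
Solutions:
 u(c) = C1 + exp(-4*c)


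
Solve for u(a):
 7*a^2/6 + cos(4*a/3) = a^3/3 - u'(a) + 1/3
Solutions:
 u(a) = C1 + a^4/12 - 7*a^3/18 + a/3 - 3*sin(4*a/3)/4


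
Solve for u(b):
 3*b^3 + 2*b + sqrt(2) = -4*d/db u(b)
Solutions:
 u(b) = C1 - 3*b^4/16 - b^2/4 - sqrt(2)*b/4


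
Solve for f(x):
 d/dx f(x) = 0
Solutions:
 f(x) = C1


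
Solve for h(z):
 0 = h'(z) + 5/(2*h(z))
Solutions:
 h(z) = -sqrt(C1 - 5*z)
 h(z) = sqrt(C1 - 5*z)


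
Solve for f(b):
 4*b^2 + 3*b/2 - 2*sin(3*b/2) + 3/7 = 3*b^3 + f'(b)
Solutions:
 f(b) = C1 - 3*b^4/4 + 4*b^3/3 + 3*b^2/4 + 3*b/7 + 4*cos(3*b/2)/3


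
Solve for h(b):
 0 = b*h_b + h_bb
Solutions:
 h(b) = C1 + C2*erf(sqrt(2)*b/2)


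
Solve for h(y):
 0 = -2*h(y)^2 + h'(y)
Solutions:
 h(y) = -1/(C1 + 2*y)


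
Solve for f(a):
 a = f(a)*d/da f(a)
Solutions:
 f(a) = -sqrt(C1 + a^2)
 f(a) = sqrt(C1 + a^2)


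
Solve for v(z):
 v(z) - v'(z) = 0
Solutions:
 v(z) = C1*exp(z)


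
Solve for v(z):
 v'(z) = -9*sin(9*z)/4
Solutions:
 v(z) = C1 + cos(9*z)/4


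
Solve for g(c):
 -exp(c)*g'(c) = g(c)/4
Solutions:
 g(c) = C1*exp(exp(-c)/4)


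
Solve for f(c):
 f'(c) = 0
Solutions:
 f(c) = C1


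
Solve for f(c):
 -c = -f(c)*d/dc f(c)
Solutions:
 f(c) = -sqrt(C1 + c^2)
 f(c) = sqrt(C1 + c^2)


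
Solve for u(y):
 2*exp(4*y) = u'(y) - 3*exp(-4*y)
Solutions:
 u(y) = C1 + exp(4*y)/2 - 3*exp(-4*y)/4


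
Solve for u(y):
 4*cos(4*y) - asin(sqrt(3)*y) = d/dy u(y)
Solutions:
 u(y) = C1 - y*asin(sqrt(3)*y) - sqrt(3)*sqrt(1 - 3*y^2)/3 + sin(4*y)


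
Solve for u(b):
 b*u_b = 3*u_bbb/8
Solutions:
 u(b) = C1 + Integral(C2*airyai(2*3^(2/3)*b/3) + C3*airybi(2*3^(2/3)*b/3), b)


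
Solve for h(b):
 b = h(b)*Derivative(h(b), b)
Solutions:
 h(b) = -sqrt(C1 + b^2)
 h(b) = sqrt(C1 + b^2)


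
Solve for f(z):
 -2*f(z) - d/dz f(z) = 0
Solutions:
 f(z) = C1*exp(-2*z)


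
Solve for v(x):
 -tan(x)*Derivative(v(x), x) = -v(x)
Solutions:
 v(x) = C1*sin(x)


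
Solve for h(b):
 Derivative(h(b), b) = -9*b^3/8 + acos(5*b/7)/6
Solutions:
 h(b) = C1 - 9*b^4/32 + b*acos(5*b/7)/6 - sqrt(49 - 25*b^2)/30


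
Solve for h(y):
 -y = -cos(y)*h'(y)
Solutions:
 h(y) = C1 + Integral(y/cos(y), y)


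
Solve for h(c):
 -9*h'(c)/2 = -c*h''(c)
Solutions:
 h(c) = C1 + C2*c^(11/2)


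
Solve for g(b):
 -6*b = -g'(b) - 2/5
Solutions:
 g(b) = C1 + 3*b^2 - 2*b/5


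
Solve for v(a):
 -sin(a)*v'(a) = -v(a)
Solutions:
 v(a) = C1*sqrt(cos(a) - 1)/sqrt(cos(a) + 1)


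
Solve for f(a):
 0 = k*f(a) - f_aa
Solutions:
 f(a) = C1*exp(-a*sqrt(k)) + C2*exp(a*sqrt(k))


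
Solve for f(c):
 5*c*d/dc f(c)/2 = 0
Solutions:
 f(c) = C1


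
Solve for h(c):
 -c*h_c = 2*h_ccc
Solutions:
 h(c) = C1 + Integral(C2*airyai(-2^(2/3)*c/2) + C3*airybi(-2^(2/3)*c/2), c)


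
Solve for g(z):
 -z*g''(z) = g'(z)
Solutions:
 g(z) = C1 + C2*log(z)


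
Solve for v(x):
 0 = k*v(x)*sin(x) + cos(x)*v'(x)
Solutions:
 v(x) = C1*exp(k*log(cos(x)))


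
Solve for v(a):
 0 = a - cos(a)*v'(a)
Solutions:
 v(a) = C1 + Integral(a/cos(a), a)


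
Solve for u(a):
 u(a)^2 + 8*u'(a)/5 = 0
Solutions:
 u(a) = 8/(C1 + 5*a)


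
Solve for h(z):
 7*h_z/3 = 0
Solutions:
 h(z) = C1


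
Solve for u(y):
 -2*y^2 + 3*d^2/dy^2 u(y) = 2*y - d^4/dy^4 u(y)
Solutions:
 u(y) = C1 + C2*y + C3*sin(sqrt(3)*y) + C4*cos(sqrt(3)*y) + y^4/18 + y^3/9 - 2*y^2/9


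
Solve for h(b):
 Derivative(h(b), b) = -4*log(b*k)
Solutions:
 h(b) = C1 - 4*b*log(b*k) + 4*b


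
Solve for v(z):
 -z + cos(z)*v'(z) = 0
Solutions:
 v(z) = C1 + Integral(z/cos(z), z)


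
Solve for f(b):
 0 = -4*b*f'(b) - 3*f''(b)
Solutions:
 f(b) = C1 + C2*erf(sqrt(6)*b/3)


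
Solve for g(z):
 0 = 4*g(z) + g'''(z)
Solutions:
 g(z) = C3*exp(-2^(2/3)*z) + (C1*sin(2^(2/3)*sqrt(3)*z/2) + C2*cos(2^(2/3)*sqrt(3)*z/2))*exp(2^(2/3)*z/2)


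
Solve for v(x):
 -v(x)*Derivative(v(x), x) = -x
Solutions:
 v(x) = -sqrt(C1 + x^2)
 v(x) = sqrt(C1 + x^2)


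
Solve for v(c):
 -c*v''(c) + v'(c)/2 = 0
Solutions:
 v(c) = C1 + C2*c^(3/2)


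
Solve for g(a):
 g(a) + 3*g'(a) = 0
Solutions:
 g(a) = C1*exp(-a/3)


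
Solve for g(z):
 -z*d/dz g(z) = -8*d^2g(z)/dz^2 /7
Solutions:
 g(z) = C1 + C2*erfi(sqrt(7)*z/4)


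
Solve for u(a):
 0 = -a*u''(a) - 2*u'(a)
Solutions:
 u(a) = C1 + C2/a


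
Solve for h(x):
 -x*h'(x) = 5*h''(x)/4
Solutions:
 h(x) = C1 + C2*erf(sqrt(10)*x/5)


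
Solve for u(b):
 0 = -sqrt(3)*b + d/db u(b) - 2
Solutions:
 u(b) = C1 + sqrt(3)*b^2/2 + 2*b


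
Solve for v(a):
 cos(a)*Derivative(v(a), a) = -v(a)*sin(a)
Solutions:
 v(a) = C1*cos(a)


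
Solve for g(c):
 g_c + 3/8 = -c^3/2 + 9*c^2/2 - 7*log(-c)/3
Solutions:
 g(c) = C1 - c^4/8 + 3*c^3/2 - 7*c*log(-c)/3 + 47*c/24


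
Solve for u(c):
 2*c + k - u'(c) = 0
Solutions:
 u(c) = C1 + c^2 + c*k


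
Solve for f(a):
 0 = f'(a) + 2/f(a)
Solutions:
 f(a) = -sqrt(C1 - 4*a)
 f(a) = sqrt(C1 - 4*a)


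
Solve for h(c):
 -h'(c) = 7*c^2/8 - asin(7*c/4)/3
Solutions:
 h(c) = C1 - 7*c^3/24 + c*asin(7*c/4)/3 + sqrt(16 - 49*c^2)/21


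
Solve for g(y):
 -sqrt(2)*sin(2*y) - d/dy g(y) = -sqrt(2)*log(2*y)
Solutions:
 g(y) = C1 + sqrt(2)*y*(log(y) - 1) + sqrt(2)*y*log(2) + sqrt(2)*cos(2*y)/2


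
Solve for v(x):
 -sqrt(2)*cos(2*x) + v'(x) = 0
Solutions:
 v(x) = C1 + sqrt(2)*sin(2*x)/2


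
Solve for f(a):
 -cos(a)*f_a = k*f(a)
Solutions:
 f(a) = C1*exp(k*(log(sin(a) - 1) - log(sin(a) + 1))/2)


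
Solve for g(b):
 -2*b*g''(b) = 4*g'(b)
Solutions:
 g(b) = C1 + C2/b


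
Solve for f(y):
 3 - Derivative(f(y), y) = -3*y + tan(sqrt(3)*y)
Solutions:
 f(y) = C1 + 3*y^2/2 + 3*y + sqrt(3)*log(cos(sqrt(3)*y))/3


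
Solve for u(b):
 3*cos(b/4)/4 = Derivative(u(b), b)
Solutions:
 u(b) = C1 + 3*sin(b/4)


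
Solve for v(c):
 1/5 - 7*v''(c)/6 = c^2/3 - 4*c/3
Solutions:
 v(c) = C1 + C2*c - c^4/42 + 4*c^3/21 + 3*c^2/35


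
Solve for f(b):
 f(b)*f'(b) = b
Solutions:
 f(b) = -sqrt(C1 + b^2)
 f(b) = sqrt(C1 + b^2)


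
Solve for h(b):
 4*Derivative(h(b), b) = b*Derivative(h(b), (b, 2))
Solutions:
 h(b) = C1 + C2*b^5


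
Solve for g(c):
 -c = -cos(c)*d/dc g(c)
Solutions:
 g(c) = C1 + Integral(c/cos(c), c)


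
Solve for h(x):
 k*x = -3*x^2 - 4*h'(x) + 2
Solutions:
 h(x) = C1 - k*x^2/8 - x^3/4 + x/2


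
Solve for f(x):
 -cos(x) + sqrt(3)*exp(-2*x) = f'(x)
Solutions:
 f(x) = C1 - sin(x) - sqrt(3)*exp(-2*x)/2


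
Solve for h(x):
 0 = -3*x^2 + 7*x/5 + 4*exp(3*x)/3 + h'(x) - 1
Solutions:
 h(x) = C1 + x^3 - 7*x^2/10 + x - 4*exp(3*x)/9


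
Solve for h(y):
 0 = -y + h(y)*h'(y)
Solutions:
 h(y) = -sqrt(C1 + y^2)
 h(y) = sqrt(C1 + y^2)


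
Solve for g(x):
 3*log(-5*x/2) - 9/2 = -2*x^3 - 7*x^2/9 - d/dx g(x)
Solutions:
 g(x) = C1 - x^4/2 - 7*x^3/27 - 3*x*log(-x) + x*(-3*log(5) + 3*log(2) + 15/2)


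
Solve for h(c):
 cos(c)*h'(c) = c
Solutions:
 h(c) = C1 + Integral(c/cos(c), c)


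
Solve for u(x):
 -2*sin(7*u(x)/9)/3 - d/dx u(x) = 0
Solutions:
 2*x/3 + 9*log(cos(7*u(x)/9) - 1)/14 - 9*log(cos(7*u(x)/9) + 1)/14 = C1


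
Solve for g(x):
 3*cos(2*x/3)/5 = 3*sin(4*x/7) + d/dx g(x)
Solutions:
 g(x) = C1 + 9*sin(2*x/3)/10 + 21*cos(4*x/7)/4


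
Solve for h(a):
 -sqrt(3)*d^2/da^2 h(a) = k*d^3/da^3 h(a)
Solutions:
 h(a) = C1 + C2*a + C3*exp(-sqrt(3)*a/k)


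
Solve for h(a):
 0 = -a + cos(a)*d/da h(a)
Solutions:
 h(a) = C1 + Integral(a/cos(a), a)


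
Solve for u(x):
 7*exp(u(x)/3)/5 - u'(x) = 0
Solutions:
 u(x) = 3*log(-1/(C1 + 7*x)) + 3*log(15)


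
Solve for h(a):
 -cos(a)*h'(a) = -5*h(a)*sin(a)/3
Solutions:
 h(a) = C1/cos(a)^(5/3)


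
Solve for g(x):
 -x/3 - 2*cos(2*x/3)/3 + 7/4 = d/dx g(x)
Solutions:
 g(x) = C1 - x^2/6 + 7*x/4 - sin(2*x/3)


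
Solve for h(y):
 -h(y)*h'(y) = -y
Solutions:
 h(y) = -sqrt(C1 + y^2)
 h(y) = sqrt(C1 + y^2)


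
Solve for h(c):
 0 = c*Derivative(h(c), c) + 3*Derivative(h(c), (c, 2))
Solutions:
 h(c) = C1 + C2*erf(sqrt(6)*c/6)


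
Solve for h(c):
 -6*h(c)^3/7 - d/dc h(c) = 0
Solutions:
 h(c) = -sqrt(14)*sqrt(-1/(C1 - 6*c))/2
 h(c) = sqrt(14)*sqrt(-1/(C1 - 6*c))/2


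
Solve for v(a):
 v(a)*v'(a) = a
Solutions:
 v(a) = -sqrt(C1 + a^2)
 v(a) = sqrt(C1 + a^2)
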